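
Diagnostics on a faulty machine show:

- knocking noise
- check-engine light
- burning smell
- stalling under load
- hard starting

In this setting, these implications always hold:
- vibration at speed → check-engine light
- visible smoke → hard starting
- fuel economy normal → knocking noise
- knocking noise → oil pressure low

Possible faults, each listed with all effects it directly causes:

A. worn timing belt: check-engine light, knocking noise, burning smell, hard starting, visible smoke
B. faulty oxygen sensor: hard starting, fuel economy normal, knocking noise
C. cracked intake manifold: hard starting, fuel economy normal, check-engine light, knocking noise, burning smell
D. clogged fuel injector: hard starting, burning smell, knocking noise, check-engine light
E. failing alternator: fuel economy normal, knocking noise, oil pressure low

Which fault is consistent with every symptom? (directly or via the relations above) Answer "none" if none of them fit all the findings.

For each candidate, compare predicted effects to what was observed:
(A) worn timing belt — does not account for stalling under load
(B) faulty oxygen sensor — knocking noise yes; check-engine light NO; burning smell NO; stalling under load NO; hard starting yes
(C) cracked intake manifold — knocking noise yes; check-engine light yes; burning smell yes; stalling under load NO; hard starting yes
(D) clogged fuel injector — knocking noise yes; check-engine light yes; burning smell yes; stalling under load NO; hard starting yes
(E) failing alternator — does not account for check-engine light, burning smell, stalling under load, hard starting
Every candidate fails on at least one observation.

none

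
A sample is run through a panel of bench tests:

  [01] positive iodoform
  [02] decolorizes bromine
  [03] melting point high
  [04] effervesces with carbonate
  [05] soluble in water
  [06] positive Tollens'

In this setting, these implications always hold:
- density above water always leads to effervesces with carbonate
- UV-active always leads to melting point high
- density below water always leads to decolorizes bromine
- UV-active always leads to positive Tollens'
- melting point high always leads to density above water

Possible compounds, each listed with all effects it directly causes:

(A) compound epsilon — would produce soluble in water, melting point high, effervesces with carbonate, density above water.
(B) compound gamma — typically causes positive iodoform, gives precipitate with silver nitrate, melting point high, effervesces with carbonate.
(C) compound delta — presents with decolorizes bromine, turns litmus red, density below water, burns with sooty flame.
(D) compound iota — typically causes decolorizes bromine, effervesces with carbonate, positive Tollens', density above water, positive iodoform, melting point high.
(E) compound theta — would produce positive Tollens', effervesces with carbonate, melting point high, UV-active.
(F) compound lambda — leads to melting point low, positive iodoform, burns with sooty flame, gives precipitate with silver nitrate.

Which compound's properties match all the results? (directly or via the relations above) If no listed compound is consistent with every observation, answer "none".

Testing each hypothesis:
(A) compound epsilon — positive iodoform ✗; decolorizes bromine ✗; melting point high ✓; effervesces with carbonate ✓; soluble in water ✓; positive Tollens' ✗
(B) compound gamma — positive iodoform ✓; decolorizes bromine ✗; melting point high ✓; effervesces with carbonate ✓; soluble in water ✗; positive Tollens' ✗
(C) compound delta — positive iodoform ✗; decolorizes bromine ✓; melting point high ✗; effervesces with carbonate ✗; soluble in water ✗; positive Tollens' ✗
(D) compound iota — does not account for soluble in water
(E) compound theta — does not account for positive iodoform, decolorizes bromine, soluble in water
(F) compound lambda — positive iodoform ✓; decolorizes bromine ✗; melting point high ✗; effervesces with carbonate ✗; soluble in water ✗; positive Tollens' ✗
Every candidate fails on at least one observation.

none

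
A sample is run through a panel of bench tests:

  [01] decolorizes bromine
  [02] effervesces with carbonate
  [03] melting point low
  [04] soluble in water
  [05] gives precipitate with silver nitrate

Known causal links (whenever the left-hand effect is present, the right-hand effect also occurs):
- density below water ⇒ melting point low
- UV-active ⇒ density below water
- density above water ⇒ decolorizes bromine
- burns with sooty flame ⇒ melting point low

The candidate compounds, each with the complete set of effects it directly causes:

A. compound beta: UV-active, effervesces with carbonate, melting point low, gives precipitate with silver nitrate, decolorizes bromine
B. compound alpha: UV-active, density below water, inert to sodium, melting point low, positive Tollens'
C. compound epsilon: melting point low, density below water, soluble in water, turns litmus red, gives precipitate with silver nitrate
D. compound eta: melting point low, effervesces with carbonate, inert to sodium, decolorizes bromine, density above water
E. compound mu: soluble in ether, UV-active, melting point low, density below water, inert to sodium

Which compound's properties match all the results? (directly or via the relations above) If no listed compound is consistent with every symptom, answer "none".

Testing each hypothesis:
(A) compound beta — does not account for soluble in water
(B) compound alpha — decolorizes bromine -; effervesces with carbonate -; melting point low +; soluble in water -; gives precipitate with silver nitrate -
(C) compound epsilon — does not account for decolorizes bromine, effervesces with carbonate
(D) compound eta — does not account for soluble in water, gives precipitate with silver nitrate
(E) compound mu — does not account for decolorizes bromine, effervesces with carbonate, soluble in water, gives precipitate with silver nitrate
None of the listed candidates fits everything.

none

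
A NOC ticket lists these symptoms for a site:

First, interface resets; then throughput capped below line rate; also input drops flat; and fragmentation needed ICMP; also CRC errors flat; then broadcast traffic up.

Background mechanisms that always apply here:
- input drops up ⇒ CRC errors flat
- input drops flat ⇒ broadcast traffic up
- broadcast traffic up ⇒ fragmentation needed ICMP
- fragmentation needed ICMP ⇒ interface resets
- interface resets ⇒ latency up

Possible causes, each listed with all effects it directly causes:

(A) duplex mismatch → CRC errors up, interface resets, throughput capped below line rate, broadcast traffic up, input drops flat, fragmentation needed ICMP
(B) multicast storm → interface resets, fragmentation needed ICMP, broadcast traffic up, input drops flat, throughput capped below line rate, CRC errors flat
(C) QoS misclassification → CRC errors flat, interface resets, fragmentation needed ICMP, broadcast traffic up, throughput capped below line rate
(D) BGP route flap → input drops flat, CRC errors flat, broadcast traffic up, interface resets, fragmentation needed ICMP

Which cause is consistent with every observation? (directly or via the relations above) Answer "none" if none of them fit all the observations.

B

Checking each candidate against the observations:
(A) duplex mismatch — fails on CRC errors flat (predicts CRC errors up, not CRC errors flat)
(B) multicast storm — interface resets +; throughput capped below line rate +; input drops flat +; fragmentation needed ICMP +; CRC errors flat +; broadcast traffic up +
(C) QoS misclassification — interface resets +; throughput capped below line rate +; input drops flat -; fragmentation needed ICMP +; CRC errors flat +; broadcast traffic up +
(D) BGP route flap — does not account for throughput capped below line rate
(B) alone accounts for all the evidence.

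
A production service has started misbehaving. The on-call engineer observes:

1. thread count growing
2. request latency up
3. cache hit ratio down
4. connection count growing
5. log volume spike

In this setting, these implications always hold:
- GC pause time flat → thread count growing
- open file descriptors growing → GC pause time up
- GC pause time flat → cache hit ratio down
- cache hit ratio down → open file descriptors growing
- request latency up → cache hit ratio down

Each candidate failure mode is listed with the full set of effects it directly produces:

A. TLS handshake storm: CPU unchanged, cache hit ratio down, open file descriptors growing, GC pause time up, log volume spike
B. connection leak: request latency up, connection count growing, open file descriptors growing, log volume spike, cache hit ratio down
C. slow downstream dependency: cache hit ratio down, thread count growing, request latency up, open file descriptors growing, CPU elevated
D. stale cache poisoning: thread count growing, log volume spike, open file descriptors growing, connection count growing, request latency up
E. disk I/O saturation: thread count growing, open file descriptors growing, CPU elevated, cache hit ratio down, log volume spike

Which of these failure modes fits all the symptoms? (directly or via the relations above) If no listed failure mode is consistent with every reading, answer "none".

D

Per-candidate check:
(A) TLS handshake storm — does not account for thread count growing, request latency up, connection count growing
(B) connection leak — thread count growing NO; request latency up yes; cache hit ratio down yes; connection count growing yes; log volume spike yes
(C) slow downstream dependency — does not account for connection count growing, log volume spike
(D) stale cache poisoning — accounts for every observation (cache hit ratio down by request latency up → cache hit ratio down)
(E) disk I/O saturation — thread count growing yes; request latency up NO; cache hit ratio down yes; connection count growing NO; log volume spike yes
(D) alone accounts for all the evidence.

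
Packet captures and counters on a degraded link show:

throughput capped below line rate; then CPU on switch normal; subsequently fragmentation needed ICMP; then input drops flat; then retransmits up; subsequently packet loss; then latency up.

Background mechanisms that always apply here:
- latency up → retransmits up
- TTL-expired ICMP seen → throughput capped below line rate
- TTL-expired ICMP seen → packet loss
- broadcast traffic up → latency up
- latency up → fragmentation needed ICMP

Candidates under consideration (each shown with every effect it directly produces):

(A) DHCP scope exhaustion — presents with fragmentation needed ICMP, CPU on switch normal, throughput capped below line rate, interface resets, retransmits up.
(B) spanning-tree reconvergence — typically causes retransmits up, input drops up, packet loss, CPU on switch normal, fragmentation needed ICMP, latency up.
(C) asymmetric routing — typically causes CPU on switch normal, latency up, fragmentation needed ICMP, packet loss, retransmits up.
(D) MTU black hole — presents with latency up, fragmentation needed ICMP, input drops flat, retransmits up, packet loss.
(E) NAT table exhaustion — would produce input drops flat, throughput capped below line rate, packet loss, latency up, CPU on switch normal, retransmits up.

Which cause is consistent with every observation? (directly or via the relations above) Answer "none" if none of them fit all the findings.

E

Per-candidate check:
(A) DHCP scope exhaustion — does not account for input drops flat, packet loss, latency up
(B) spanning-tree reconvergence — fails on throughput capped below line rate, input drops flat (predicts input drops up, not input drops flat)
(C) asymmetric routing — does not account for throughput capped below line rate, input drops flat
(D) MTU black hole — does not account for throughput capped below line rate, CPU on switch normal
(E) NAT table exhaustion — accounts for every observation (fragmentation needed ICMP via latency up → fragmentation needed ICMP)
(E) is the only candidate with no mismatches.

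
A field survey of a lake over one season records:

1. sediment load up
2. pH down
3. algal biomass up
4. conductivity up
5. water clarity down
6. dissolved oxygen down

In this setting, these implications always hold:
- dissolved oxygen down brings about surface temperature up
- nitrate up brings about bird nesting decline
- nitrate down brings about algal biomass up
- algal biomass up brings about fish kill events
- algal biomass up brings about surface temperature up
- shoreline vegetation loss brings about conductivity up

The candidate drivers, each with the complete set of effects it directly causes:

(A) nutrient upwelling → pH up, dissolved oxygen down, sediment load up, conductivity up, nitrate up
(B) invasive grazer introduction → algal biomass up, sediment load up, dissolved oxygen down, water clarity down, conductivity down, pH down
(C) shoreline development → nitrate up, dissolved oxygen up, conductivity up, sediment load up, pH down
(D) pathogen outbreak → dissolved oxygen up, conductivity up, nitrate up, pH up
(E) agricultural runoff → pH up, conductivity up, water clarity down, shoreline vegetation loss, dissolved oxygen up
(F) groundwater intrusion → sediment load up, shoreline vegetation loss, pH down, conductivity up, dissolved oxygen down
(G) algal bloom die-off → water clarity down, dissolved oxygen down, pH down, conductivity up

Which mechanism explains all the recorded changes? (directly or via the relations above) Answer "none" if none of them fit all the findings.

none

Checking each candidate against the observations:
(A) nutrient upwelling — sediment load up ✓; pH down ✗; algal biomass up ✗; conductivity up ✓; water clarity down ✗; dissolved oxygen down ✓
(B) invasive grazer introduction — sediment load up ✓; pH down ✓; algal biomass up ✓; conductivity up ✗; water clarity down ✓; dissolved oxygen down ✓
(C) shoreline development — fails on algal biomass up, water clarity down, dissolved oxygen down (predicts dissolved oxygen up, not dissolved oxygen down)
(D) pathogen outbreak — sediment load up ✗; pH down ✗; algal biomass up ✗; conductivity up ✓; water clarity down ✗; dissolved oxygen down ✗
(E) agricultural runoff — fails on sediment load up, pH down, algal biomass up, dissolved oxygen down (predicts pH up, not pH down; predicts dissolved oxygen up, not dissolved oxygen down)
(F) groundwater intrusion — sediment load up ✓; pH down ✓; algal biomass up ✗; conductivity up ✓; water clarity down ✗; dissolved oxygen down ✓
(G) algal bloom die-off — does not account for sediment load up, algal biomass up
No candidate is consistent with all observations.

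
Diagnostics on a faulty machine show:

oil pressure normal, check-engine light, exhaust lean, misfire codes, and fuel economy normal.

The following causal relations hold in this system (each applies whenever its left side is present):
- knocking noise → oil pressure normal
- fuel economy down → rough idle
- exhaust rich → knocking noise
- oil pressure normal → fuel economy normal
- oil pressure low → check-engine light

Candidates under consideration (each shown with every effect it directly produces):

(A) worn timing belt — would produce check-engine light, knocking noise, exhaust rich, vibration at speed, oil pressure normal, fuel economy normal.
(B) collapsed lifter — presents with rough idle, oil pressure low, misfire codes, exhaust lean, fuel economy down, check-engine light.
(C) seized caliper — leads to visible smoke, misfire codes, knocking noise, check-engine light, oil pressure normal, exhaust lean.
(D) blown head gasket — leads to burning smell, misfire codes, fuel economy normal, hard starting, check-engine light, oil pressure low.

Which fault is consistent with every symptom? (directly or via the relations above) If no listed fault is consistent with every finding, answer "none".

Testing each hypothesis:
(A) worn timing belt — oil pressure normal +; check-engine light +; exhaust lean -; misfire codes -; fuel economy normal +
(B) collapsed lifter — fails on oil pressure normal, fuel economy normal (predicts oil pressure low, not oil pressure normal; predicts fuel economy down, not fuel economy normal)
(C) seized caliper — accounts for every observation (fuel economy normal via oil pressure normal → fuel economy normal)
(D) blown head gasket — oil pressure normal -; check-engine light +; exhaust lean -; misfire codes +; fuel economy normal +
(C) alone accounts for all the evidence.

C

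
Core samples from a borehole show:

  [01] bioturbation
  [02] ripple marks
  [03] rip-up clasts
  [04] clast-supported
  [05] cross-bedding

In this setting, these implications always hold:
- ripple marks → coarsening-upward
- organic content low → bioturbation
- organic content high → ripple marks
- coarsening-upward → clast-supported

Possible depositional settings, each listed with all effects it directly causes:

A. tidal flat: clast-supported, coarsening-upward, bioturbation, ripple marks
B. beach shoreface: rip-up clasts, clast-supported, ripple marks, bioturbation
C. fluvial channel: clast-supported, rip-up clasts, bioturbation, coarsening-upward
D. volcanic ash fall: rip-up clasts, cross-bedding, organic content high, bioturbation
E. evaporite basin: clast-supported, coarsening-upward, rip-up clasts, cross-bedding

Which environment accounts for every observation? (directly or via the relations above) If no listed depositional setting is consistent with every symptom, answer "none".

D

For each candidate, compare predicted effects to what was observed:
(A) tidal flat — bioturbation match; ripple marks match; rip-up clasts miss; clast-supported match; cross-bedding miss
(B) beach shoreface — does not account for cross-bedding
(C) fluvial channel — bioturbation match; ripple marks miss; rip-up clasts match; clast-supported match; cross-bedding miss
(D) volcanic ash fall — bioturbation match; ripple marks match (by organic content high → ripple marks); rip-up clasts match; clast-supported match (by organic content high → ripple marks → coarsening-upward → clast-supported); cross-bedding match
(E) evaporite basin — does not account for bioturbation, ripple marks
(D) alone accounts for all the evidence.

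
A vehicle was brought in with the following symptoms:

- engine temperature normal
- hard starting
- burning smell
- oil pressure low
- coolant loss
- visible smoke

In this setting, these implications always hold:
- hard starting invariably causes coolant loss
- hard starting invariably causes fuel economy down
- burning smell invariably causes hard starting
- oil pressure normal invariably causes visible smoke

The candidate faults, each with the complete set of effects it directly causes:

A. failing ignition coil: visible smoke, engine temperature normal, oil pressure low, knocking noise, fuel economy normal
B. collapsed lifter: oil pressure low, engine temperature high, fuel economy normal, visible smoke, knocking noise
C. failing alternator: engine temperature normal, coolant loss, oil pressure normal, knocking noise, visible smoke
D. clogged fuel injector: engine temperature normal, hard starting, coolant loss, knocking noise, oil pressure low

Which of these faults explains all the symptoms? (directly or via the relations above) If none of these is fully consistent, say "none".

none

For each candidate, compare predicted effects to what was observed:
(A) failing ignition coil — engine temperature normal match; hard starting miss; burning smell miss; oil pressure low match; coolant loss miss; visible smoke match
(B) collapsed lifter — fails on engine temperature normal, hard starting, burning smell, coolant loss (predicts engine temperature high, not engine temperature normal)
(C) failing alternator — fails on hard starting, burning smell, oil pressure low (predicts oil pressure normal, not oil pressure low)
(D) clogged fuel injector — engine temperature normal match; hard starting match; burning smell miss; oil pressure low match; coolant loss match; visible smoke miss
Every candidate fails on at least one observation.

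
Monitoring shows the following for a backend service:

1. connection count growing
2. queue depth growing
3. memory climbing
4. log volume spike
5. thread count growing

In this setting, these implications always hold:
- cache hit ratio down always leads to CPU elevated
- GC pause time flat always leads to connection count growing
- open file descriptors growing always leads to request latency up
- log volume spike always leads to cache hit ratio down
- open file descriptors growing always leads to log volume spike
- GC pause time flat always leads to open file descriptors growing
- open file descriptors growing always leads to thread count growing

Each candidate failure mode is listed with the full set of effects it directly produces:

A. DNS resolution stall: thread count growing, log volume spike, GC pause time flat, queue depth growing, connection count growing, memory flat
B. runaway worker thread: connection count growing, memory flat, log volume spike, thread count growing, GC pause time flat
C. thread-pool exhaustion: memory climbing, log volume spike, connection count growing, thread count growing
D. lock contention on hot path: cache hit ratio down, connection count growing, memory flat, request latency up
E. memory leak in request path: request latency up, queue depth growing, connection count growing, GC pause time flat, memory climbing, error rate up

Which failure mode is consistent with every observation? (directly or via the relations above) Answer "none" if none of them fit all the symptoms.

E

Per-candidate check:
(A) DNS resolution stall — connection count growing match; queue depth growing match; memory climbing miss; log volume spike match; thread count growing match
(B) runaway worker thread — connection count growing match; queue depth growing miss; memory climbing miss; log volume spike match; thread count growing match
(C) thread-pool exhaustion — does not account for queue depth growing
(D) lock contention on hot path — connection count growing match; queue depth growing miss; memory climbing miss; log volume spike miss; thread count growing miss
(E) memory leak in request path — accounts for every observation (log volume spike via GC pause time flat → open file descriptors growing → log volume spike)
(E) alone accounts for all the evidence.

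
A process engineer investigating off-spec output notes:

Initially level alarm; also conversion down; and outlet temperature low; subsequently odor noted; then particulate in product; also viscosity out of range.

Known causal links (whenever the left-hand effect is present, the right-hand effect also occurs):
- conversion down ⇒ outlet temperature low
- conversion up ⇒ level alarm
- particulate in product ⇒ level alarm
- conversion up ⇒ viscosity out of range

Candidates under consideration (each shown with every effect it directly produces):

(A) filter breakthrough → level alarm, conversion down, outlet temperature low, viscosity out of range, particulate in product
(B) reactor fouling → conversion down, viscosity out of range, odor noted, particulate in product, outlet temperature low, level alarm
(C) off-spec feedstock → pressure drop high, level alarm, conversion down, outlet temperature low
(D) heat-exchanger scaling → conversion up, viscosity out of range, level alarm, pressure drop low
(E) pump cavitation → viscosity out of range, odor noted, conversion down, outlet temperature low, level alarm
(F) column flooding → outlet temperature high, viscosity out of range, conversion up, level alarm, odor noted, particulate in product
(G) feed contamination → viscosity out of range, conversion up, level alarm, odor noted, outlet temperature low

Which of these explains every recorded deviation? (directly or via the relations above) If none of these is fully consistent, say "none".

B

For each candidate, compare predicted effects to what was observed:
(A) filter breakthrough — does not account for odor noted
(B) reactor fouling — accounts for every observation
(C) off-spec feedstock — does not account for odor noted, particulate in product, viscosity out of range
(D) heat-exchanger scaling — level alarm match; conversion down miss; outlet temperature low miss; odor noted miss; particulate in product miss; viscosity out of range match
(E) pump cavitation — level alarm match; conversion down match; outlet temperature low match; odor noted match; particulate in product miss; viscosity out of range match
(F) column flooding — fails on conversion down, outlet temperature low (predicts conversion up, not conversion down; predicts outlet temperature high, not outlet temperature low)
(G) feed contamination — fails on conversion down, particulate in product (predicts conversion up, not conversion down)
(B) alone accounts for all the evidence.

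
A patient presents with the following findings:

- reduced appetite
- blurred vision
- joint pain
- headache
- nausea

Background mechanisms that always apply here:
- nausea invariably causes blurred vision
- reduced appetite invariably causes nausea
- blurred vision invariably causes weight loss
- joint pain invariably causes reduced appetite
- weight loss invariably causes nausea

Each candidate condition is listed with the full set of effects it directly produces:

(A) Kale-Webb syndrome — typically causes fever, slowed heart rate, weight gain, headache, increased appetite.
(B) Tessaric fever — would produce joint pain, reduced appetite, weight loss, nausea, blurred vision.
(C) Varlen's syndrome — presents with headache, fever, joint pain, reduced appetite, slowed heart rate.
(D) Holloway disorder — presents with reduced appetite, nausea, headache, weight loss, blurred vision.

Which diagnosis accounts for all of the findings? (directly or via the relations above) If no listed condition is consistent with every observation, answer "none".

Checking each candidate against the observations:
(A) Kale-Webb syndrome — reduced appetite NO; blurred vision NO; joint pain NO; headache yes; nausea NO
(B) Tessaric fever — does not account for headache
(C) Varlen's syndrome — reduced appetite yes; blurred vision yes (by reduced appetite → nausea → blurred vision); joint pain yes; headache yes; nausea yes (by reduced appetite → nausea)
(D) Holloway disorder — reduced appetite yes; blurred vision yes; joint pain NO; headache yes; nausea yes
(C) is the only candidate with no mismatches.

C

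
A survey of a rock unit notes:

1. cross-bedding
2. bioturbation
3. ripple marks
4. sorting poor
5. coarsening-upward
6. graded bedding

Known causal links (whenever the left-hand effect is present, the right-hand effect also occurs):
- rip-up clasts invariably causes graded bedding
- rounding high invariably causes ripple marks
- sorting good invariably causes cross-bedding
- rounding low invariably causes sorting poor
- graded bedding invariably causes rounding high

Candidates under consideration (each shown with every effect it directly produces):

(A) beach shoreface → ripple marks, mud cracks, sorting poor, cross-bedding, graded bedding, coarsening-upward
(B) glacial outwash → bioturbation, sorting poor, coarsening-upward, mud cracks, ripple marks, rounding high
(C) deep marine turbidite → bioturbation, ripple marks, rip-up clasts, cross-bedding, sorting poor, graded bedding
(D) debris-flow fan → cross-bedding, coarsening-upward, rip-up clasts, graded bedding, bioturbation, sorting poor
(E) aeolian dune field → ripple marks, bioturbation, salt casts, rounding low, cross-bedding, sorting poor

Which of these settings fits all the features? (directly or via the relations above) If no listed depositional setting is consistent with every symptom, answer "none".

D

Checking each candidate against the observations:
(A) beach shoreface — does not account for bioturbation
(B) glacial outwash — cross-bedding ✗; bioturbation ✓; ripple marks ✓; sorting poor ✓; coarsening-upward ✓; graded bedding ✗
(C) deep marine turbidite — does not account for coarsening-upward
(D) debris-flow fan — cross-bedding ✓; bioturbation ✓; ripple marks ✓ (by graded bedding → rounding high → ripple marks); sorting poor ✓; coarsening-upward ✓; graded bedding ✓
(E) aeolian dune field — cross-bedding ✓; bioturbation ✓; ripple marks ✓; sorting poor ✓; coarsening-upward ✗; graded bedding ✗
(D) alone accounts for all the evidence.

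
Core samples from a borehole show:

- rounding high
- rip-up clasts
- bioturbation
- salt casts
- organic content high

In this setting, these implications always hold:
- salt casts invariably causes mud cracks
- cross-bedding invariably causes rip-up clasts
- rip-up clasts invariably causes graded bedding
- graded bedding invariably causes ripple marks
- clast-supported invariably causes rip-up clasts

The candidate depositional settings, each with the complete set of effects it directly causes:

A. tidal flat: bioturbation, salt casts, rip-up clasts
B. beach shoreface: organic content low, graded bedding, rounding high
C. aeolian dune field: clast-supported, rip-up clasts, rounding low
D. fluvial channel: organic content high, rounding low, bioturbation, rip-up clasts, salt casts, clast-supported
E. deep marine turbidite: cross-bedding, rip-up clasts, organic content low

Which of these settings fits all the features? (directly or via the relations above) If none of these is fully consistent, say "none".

none

Checking each candidate against the observations:
(A) tidal flat — rounding high ✗; rip-up clasts ✓; bioturbation ✓; salt casts ✓; organic content high ✗
(B) beach shoreface — rounding high ✓; rip-up clasts ✗; bioturbation ✗; salt casts ✗; organic content high ✗
(C) aeolian dune field — fails on rounding high, bioturbation, salt casts, organic content high (predicts rounding low, not rounding high)
(D) fluvial channel — rounding high ✗; rip-up clasts ✓; bioturbation ✓; salt casts ✓; organic content high ✓
(E) deep marine turbidite — fails on rounding high, bioturbation, salt casts, organic content high (predicts organic content low, not organic content high)
No candidate is consistent with all observations.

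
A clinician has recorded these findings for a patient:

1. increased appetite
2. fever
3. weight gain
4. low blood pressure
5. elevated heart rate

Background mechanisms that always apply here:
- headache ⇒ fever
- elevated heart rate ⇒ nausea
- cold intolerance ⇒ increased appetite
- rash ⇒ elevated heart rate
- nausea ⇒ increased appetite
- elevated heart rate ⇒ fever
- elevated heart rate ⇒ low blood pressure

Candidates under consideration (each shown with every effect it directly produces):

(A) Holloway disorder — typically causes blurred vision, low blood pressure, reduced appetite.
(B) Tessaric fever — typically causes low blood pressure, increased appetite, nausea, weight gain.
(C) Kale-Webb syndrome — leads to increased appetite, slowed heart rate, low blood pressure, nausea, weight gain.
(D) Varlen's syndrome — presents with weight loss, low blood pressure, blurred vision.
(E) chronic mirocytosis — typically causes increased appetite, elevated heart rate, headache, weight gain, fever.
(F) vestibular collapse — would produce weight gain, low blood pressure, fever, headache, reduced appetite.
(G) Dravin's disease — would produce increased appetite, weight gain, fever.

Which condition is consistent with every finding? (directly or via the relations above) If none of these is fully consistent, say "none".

For each candidate, compare predicted effects to what was observed:
(A) Holloway disorder — increased appetite -; fever -; weight gain -; low blood pressure +; elevated heart rate -
(B) Tessaric fever — increased appetite +; fever -; weight gain +; low blood pressure +; elevated heart rate -
(C) Kale-Webb syndrome — increased appetite +; fever -; weight gain +; low blood pressure +; elevated heart rate -
(D) Varlen's syndrome — increased appetite -; fever -; weight gain -; low blood pressure +; elevated heart rate -
(E) chronic mirocytosis — increased appetite +; fever +; weight gain +; low blood pressure + (via elevated heart rate → low blood pressure); elevated heart rate +
(F) vestibular collapse — fails on increased appetite, elevated heart rate (predicts reduced appetite, not increased appetite)
(G) Dravin's disease — increased appetite +; fever +; weight gain +; low blood pressure -; elevated heart rate -
Only (E) is consistent with every observation.

E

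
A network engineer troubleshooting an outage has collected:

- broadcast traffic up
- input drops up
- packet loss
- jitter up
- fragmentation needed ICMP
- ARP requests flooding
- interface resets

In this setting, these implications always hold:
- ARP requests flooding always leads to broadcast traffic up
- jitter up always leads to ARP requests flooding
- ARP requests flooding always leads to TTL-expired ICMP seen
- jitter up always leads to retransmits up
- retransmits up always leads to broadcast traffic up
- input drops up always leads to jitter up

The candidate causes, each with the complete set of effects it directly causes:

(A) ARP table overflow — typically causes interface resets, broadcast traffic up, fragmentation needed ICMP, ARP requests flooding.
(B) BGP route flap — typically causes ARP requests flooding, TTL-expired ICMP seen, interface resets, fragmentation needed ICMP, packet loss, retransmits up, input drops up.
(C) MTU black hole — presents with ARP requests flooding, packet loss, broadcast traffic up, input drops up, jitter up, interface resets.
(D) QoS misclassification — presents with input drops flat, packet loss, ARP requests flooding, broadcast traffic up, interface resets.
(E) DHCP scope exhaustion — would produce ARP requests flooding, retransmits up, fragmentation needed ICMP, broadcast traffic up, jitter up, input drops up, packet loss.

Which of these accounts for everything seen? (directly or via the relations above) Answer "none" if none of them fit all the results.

Checking each candidate against the observations:
(A) ARP table overflow — does not account for input drops up, packet loss, jitter up
(B) BGP route flap — broadcast traffic up ✓ (by ARP requests flooding → broadcast traffic up); input drops up ✓; packet loss ✓; jitter up ✓ (by input drops up → jitter up); fragmentation needed ICMP ✓; ARP requests flooding ✓; interface resets ✓
(C) MTU black hole — does not account for fragmentation needed ICMP
(D) QoS misclassification — broadcast traffic up ✓; input drops up ✗; packet loss ✓; jitter up ✗; fragmentation needed ICMP ✗; ARP requests flooding ✓; interface resets ✓
(E) DHCP scope exhaustion — broadcast traffic up ✓; input drops up ✓; packet loss ✓; jitter up ✓; fragmentation needed ICMP ✓; ARP requests flooding ✓; interface resets ✗
Only (B) is consistent with every observation.

B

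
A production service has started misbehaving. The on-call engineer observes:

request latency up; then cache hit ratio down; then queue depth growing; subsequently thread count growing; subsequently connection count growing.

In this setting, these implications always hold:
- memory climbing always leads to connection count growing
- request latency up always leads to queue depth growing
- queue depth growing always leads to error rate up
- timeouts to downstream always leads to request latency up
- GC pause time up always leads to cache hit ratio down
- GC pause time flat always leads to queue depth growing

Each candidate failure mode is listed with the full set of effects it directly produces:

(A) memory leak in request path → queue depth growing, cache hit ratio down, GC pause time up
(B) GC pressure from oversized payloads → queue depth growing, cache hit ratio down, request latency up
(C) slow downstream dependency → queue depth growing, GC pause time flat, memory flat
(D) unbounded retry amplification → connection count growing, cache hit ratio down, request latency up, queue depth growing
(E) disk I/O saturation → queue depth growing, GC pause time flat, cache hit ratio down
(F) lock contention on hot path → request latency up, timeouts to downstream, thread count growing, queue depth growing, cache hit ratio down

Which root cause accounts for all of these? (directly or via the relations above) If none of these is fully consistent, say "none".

Testing each hypothesis:
(A) memory leak in request path — request latency up miss; cache hit ratio down match; queue depth growing match; thread count growing miss; connection count growing miss
(B) GC pressure from oversized payloads — request latency up match; cache hit ratio down match; queue depth growing match; thread count growing miss; connection count growing miss
(C) slow downstream dependency — request latency up miss; cache hit ratio down miss; queue depth growing match; thread count growing miss; connection count growing miss
(D) unbounded retry amplification — does not account for thread count growing
(E) disk I/O saturation — request latency up miss; cache hit ratio down match; queue depth growing match; thread count growing miss; connection count growing miss
(F) lock contention on hot path — request latency up match; cache hit ratio down match; queue depth growing match; thread count growing match; connection count growing miss
None of the listed candidates fits everything.

none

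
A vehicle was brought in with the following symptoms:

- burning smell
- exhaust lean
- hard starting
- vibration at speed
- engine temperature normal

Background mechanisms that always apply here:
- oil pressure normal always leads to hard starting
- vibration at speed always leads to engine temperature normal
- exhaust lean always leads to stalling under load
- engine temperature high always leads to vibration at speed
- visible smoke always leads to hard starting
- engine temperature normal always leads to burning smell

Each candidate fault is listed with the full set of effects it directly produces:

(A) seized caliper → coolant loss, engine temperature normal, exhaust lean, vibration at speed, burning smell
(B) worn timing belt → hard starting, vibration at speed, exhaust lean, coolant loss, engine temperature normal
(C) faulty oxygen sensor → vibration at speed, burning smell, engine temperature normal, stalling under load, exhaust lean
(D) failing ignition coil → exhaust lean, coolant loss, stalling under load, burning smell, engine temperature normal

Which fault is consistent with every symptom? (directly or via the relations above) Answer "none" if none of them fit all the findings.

B

Testing each hypothesis:
(A) seized caliper — burning smell yes; exhaust lean yes; hard starting NO; vibration at speed yes; engine temperature normal yes
(B) worn timing belt — burning smell yes (via engine temperature normal → burning smell); exhaust lean yes; hard starting yes; vibration at speed yes; engine temperature normal yes
(C) faulty oxygen sensor — does not account for hard starting
(D) failing ignition coil — burning smell yes; exhaust lean yes; hard starting NO; vibration at speed NO; engine temperature normal yes
(B) is the only candidate with no mismatches.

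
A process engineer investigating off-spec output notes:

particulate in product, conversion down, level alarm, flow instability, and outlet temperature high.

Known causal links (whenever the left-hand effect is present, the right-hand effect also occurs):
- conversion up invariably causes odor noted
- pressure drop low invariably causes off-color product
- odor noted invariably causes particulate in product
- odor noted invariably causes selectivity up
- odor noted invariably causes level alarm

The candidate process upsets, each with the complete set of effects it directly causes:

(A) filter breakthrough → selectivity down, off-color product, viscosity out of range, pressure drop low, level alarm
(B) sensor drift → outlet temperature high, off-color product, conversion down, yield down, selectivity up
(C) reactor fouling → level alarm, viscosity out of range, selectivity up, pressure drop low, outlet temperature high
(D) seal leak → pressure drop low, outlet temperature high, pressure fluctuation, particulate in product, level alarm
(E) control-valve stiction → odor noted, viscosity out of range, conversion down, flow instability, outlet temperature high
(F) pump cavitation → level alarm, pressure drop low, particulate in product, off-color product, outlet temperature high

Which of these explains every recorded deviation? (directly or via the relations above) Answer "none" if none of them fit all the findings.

E

Checking each candidate against the observations:
(A) filter breakthrough — particulate in product ✗; conversion down ✗; level alarm ✓; flow instability ✗; outlet temperature high ✗
(B) sensor drift — does not account for particulate in product, level alarm, flow instability
(C) reactor fouling — particulate in product ✗; conversion down ✗; level alarm ✓; flow instability ✗; outlet temperature high ✓
(D) seal leak — particulate in product ✓; conversion down ✗; level alarm ✓; flow instability ✗; outlet temperature high ✓
(E) control-valve stiction — accounts for every observation (particulate in product via odor noted → particulate in product)
(F) pump cavitation — does not account for conversion down, flow instability
(E) alone accounts for all the evidence.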